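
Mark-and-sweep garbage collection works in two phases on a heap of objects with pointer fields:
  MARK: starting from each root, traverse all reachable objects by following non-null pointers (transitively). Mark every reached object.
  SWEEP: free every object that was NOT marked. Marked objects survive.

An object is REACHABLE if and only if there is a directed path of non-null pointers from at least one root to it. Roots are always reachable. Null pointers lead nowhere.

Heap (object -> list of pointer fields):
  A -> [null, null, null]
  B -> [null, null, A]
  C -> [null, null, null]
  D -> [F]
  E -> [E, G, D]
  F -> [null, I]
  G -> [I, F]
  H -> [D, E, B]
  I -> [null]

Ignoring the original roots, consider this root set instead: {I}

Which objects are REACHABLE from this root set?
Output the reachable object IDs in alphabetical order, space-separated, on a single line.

Answer: I

Derivation:
Roots: I
Mark I: refs=null, marked=I
Unmarked (collected): A B C D E F G H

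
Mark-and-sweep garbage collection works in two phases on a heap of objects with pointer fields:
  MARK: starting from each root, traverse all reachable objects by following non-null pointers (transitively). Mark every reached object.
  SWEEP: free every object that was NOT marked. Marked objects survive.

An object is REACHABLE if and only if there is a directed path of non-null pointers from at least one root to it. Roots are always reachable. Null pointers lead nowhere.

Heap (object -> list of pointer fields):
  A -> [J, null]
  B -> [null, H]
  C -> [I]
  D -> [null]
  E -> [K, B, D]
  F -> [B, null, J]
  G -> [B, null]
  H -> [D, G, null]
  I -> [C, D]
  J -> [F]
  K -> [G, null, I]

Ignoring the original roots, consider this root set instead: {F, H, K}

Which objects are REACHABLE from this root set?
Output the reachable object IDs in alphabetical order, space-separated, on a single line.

Answer: B C D F G H I J K

Derivation:
Roots: F H K
Mark F: refs=B null J, marked=F
Mark H: refs=D G null, marked=F H
Mark K: refs=G null I, marked=F H K
Mark B: refs=null H, marked=B F H K
Mark J: refs=F, marked=B F H J K
Mark D: refs=null, marked=B D F H J K
Mark G: refs=B null, marked=B D F G H J K
Mark I: refs=C D, marked=B D F G H I J K
Mark C: refs=I, marked=B C D F G H I J K
Unmarked (collected): A E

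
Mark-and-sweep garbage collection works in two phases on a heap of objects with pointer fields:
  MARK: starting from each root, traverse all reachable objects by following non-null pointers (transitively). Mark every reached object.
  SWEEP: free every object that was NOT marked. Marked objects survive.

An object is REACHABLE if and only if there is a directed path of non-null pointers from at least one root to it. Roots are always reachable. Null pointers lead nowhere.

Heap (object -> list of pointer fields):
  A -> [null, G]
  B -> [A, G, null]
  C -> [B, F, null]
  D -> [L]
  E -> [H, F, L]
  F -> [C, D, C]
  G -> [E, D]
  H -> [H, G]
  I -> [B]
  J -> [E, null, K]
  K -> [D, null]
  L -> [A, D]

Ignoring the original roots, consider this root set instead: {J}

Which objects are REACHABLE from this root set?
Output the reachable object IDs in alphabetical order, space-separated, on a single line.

Roots: J
Mark J: refs=E null K, marked=J
Mark E: refs=H F L, marked=E J
Mark K: refs=D null, marked=E J K
Mark H: refs=H G, marked=E H J K
Mark F: refs=C D C, marked=E F H J K
Mark L: refs=A D, marked=E F H J K L
Mark D: refs=L, marked=D E F H J K L
Mark G: refs=E D, marked=D E F G H J K L
Mark C: refs=B F null, marked=C D E F G H J K L
Mark A: refs=null G, marked=A C D E F G H J K L
Mark B: refs=A G null, marked=A B C D E F G H J K L
Unmarked (collected): I

Answer: A B C D E F G H J K L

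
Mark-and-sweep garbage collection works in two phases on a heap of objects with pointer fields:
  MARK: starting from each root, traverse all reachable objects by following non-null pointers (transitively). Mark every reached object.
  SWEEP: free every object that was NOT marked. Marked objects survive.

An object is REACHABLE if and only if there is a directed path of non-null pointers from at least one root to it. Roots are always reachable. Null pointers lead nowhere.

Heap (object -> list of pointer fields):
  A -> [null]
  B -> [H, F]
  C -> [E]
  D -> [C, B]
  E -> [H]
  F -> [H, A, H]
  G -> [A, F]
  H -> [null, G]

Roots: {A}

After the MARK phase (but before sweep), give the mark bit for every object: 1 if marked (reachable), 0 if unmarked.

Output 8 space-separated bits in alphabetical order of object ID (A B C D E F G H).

Answer: 1 0 0 0 0 0 0 0

Derivation:
Roots: A
Mark A: refs=null, marked=A
Unmarked (collected): B C D E F G H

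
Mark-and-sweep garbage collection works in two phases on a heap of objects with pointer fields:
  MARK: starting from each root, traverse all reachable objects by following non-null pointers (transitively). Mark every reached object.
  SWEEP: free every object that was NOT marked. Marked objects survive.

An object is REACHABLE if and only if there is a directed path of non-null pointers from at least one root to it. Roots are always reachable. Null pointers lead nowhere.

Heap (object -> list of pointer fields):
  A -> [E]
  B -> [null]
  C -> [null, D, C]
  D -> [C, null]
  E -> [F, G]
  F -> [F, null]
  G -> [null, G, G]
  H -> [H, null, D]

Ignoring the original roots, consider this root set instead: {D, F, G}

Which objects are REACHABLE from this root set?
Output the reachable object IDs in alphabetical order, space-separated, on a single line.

Answer: C D F G

Derivation:
Roots: D F G
Mark D: refs=C null, marked=D
Mark F: refs=F null, marked=D F
Mark G: refs=null G G, marked=D F G
Mark C: refs=null D C, marked=C D F G
Unmarked (collected): A B E H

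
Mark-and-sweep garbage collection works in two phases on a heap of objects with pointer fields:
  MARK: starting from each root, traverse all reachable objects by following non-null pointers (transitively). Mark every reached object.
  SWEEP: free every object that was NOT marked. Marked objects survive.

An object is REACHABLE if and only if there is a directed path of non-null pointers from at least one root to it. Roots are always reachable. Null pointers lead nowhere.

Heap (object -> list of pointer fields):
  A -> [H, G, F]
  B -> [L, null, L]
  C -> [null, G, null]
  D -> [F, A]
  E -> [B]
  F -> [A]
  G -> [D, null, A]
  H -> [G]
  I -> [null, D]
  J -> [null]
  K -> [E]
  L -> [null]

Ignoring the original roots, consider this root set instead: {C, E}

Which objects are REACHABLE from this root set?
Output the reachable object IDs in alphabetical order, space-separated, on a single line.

Roots: C E
Mark C: refs=null G null, marked=C
Mark E: refs=B, marked=C E
Mark G: refs=D null A, marked=C E G
Mark B: refs=L null L, marked=B C E G
Mark D: refs=F A, marked=B C D E G
Mark A: refs=H G F, marked=A B C D E G
Mark L: refs=null, marked=A B C D E G L
Mark F: refs=A, marked=A B C D E F G L
Mark H: refs=G, marked=A B C D E F G H L
Unmarked (collected): I J K

Answer: A B C D E F G H L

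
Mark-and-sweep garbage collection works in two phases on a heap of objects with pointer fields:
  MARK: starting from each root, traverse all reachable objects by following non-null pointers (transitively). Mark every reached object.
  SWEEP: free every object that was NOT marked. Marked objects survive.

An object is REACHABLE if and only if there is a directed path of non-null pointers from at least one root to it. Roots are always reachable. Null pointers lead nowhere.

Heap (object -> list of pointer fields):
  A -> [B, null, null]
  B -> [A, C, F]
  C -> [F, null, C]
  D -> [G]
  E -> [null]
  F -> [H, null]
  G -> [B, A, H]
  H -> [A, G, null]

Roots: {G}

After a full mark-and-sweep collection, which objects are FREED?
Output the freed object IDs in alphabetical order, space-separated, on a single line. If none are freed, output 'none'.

Roots: G
Mark G: refs=B A H, marked=G
Mark B: refs=A C F, marked=B G
Mark A: refs=B null null, marked=A B G
Mark H: refs=A G null, marked=A B G H
Mark C: refs=F null C, marked=A B C G H
Mark F: refs=H null, marked=A B C F G H
Unmarked (collected): D E

Answer: D E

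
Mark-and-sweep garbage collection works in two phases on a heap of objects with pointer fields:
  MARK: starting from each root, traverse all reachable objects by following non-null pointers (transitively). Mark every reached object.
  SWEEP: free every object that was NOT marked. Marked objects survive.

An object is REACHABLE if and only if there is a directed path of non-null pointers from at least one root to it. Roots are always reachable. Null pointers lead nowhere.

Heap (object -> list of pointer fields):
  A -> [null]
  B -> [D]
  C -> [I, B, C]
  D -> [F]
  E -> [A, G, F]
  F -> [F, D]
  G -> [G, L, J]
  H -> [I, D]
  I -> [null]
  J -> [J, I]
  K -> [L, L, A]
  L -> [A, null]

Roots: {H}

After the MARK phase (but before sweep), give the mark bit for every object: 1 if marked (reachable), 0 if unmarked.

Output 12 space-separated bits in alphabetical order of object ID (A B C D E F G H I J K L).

Roots: H
Mark H: refs=I D, marked=H
Mark I: refs=null, marked=H I
Mark D: refs=F, marked=D H I
Mark F: refs=F D, marked=D F H I
Unmarked (collected): A B C E G J K L

Answer: 0 0 0 1 0 1 0 1 1 0 0 0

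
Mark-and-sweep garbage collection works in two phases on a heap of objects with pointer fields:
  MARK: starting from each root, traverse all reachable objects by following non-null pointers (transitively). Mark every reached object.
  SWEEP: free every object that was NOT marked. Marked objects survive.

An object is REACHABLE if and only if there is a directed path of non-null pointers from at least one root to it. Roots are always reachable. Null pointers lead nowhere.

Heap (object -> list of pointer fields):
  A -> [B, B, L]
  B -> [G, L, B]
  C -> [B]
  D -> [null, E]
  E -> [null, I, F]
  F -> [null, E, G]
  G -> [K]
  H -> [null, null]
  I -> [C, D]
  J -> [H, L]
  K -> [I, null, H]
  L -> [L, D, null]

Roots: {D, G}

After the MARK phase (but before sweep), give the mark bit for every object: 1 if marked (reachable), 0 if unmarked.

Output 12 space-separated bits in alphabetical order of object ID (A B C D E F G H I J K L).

Roots: D G
Mark D: refs=null E, marked=D
Mark G: refs=K, marked=D G
Mark E: refs=null I F, marked=D E G
Mark K: refs=I null H, marked=D E G K
Mark I: refs=C D, marked=D E G I K
Mark F: refs=null E G, marked=D E F G I K
Mark H: refs=null null, marked=D E F G H I K
Mark C: refs=B, marked=C D E F G H I K
Mark B: refs=G L B, marked=B C D E F G H I K
Mark L: refs=L D null, marked=B C D E F G H I K L
Unmarked (collected): A J

Answer: 0 1 1 1 1 1 1 1 1 0 1 1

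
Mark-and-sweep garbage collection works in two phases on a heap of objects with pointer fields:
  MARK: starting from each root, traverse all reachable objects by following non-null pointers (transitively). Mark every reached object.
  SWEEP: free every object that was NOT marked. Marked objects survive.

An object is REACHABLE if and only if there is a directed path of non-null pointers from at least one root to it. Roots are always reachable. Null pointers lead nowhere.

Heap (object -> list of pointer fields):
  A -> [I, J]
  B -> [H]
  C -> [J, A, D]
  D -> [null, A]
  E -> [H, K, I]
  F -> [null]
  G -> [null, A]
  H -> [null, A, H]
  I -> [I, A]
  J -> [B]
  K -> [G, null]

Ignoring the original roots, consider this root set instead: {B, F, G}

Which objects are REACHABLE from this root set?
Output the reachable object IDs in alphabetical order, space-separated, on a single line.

Roots: B F G
Mark B: refs=H, marked=B
Mark F: refs=null, marked=B F
Mark G: refs=null A, marked=B F G
Mark H: refs=null A H, marked=B F G H
Mark A: refs=I J, marked=A B F G H
Mark I: refs=I A, marked=A B F G H I
Mark J: refs=B, marked=A B F G H I J
Unmarked (collected): C D E K

Answer: A B F G H I J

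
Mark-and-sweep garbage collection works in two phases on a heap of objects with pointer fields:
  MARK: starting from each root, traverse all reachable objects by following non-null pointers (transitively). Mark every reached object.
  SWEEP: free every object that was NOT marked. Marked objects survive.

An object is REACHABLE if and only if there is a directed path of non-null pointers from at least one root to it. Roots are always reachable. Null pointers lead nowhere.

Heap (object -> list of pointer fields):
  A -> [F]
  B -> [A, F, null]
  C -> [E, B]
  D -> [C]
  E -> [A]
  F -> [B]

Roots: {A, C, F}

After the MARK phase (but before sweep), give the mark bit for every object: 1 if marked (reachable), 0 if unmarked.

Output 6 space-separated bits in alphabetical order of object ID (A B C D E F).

Roots: A C F
Mark A: refs=F, marked=A
Mark C: refs=E B, marked=A C
Mark F: refs=B, marked=A C F
Mark E: refs=A, marked=A C E F
Mark B: refs=A F null, marked=A B C E F
Unmarked (collected): D

Answer: 1 1 1 0 1 1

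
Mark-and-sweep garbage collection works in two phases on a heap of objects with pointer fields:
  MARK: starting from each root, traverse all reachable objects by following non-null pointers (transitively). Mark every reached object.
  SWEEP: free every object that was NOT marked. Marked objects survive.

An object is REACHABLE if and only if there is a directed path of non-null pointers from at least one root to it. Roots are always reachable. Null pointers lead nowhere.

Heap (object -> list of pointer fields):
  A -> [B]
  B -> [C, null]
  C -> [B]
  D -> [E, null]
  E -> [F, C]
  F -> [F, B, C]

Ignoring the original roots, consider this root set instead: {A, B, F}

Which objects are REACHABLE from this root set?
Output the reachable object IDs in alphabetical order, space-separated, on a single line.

Roots: A B F
Mark A: refs=B, marked=A
Mark B: refs=C null, marked=A B
Mark F: refs=F B C, marked=A B F
Mark C: refs=B, marked=A B C F
Unmarked (collected): D E

Answer: A B C F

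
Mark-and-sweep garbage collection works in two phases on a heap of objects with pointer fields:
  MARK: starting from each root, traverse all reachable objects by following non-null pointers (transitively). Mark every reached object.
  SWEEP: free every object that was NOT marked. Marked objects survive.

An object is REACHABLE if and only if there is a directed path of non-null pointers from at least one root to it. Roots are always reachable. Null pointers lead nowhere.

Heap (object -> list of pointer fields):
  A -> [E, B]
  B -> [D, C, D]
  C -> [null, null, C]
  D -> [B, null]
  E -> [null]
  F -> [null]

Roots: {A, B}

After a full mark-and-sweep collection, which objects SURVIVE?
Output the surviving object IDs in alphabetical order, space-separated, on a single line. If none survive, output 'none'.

Roots: A B
Mark A: refs=E B, marked=A
Mark B: refs=D C D, marked=A B
Mark E: refs=null, marked=A B E
Mark D: refs=B null, marked=A B D E
Mark C: refs=null null C, marked=A B C D E
Unmarked (collected): F

Answer: A B C D E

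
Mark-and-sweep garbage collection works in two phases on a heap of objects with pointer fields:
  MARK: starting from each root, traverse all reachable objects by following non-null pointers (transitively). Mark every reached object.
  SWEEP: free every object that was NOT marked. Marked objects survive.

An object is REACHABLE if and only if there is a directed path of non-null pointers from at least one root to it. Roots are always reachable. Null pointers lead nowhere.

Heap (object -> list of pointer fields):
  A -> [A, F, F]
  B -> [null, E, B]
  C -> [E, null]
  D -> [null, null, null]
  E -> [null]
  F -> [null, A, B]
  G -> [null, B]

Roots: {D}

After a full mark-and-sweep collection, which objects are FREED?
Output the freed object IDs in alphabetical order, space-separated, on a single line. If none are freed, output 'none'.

Answer: A B C E F G

Derivation:
Roots: D
Mark D: refs=null null null, marked=D
Unmarked (collected): A B C E F G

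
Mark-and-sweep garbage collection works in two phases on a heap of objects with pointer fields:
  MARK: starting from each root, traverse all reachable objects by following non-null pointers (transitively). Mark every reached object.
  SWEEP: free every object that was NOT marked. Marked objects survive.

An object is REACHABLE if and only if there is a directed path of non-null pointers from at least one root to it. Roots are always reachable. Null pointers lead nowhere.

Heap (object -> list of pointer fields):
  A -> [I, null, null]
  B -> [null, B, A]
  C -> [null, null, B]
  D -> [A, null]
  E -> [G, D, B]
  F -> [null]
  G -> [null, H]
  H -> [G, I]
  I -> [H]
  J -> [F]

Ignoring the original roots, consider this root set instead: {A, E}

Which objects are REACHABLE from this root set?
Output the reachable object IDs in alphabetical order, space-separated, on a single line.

Answer: A B D E G H I

Derivation:
Roots: A E
Mark A: refs=I null null, marked=A
Mark E: refs=G D B, marked=A E
Mark I: refs=H, marked=A E I
Mark G: refs=null H, marked=A E G I
Mark D: refs=A null, marked=A D E G I
Mark B: refs=null B A, marked=A B D E G I
Mark H: refs=G I, marked=A B D E G H I
Unmarked (collected): C F J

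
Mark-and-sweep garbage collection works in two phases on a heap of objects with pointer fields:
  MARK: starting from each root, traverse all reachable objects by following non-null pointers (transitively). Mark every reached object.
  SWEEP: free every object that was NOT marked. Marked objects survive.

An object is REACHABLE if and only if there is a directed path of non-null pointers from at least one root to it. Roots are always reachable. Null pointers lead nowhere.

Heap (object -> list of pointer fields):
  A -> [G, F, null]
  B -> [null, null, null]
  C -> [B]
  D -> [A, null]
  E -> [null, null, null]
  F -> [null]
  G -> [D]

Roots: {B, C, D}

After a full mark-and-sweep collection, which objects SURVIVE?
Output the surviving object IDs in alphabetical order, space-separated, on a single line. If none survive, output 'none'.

Answer: A B C D F G

Derivation:
Roots: B C D
Mark B: refs=null null null, marked=B
Mark C: refs=B, marked=B C
Mark D: refs=A null, marked=B C D
Mark A: refs=G F null, marked=A B C D
Mark G: refs=D, marked=A B C D G
Mark F: refs=null, marked=A B C D F G
Unmarked (collected): E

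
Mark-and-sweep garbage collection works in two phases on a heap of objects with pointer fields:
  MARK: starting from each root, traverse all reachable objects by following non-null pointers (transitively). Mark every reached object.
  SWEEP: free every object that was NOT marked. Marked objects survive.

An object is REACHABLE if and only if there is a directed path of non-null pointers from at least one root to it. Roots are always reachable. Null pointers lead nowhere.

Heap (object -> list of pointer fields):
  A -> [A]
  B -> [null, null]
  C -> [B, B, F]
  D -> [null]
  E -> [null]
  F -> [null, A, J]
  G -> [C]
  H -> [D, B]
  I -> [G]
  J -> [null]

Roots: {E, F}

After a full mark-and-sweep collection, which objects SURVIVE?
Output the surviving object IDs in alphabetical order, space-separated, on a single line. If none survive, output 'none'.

Roots: E F
Mark E: refs=null, marked=E
Mark F: refs=null A J, marked=E F
Mark A: refs=A, marked=A E F
Mark J: refs=null, marked=A E F J
Unmarked (collected): B C D G H I

Answer: A E F J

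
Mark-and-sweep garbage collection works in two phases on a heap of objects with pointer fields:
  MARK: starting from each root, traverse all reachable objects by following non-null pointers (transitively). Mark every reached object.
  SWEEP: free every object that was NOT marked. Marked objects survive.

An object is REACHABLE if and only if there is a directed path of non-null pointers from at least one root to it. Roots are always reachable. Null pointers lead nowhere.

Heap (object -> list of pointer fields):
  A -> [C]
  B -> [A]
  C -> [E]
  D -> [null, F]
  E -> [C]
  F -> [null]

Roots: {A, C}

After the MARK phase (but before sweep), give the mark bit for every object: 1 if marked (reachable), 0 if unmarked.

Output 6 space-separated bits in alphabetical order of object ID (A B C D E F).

Answer: 1 0 1 0 1 0

Derivation:
Roots: A C
Mark A: refs=C, marked=A
Mark C: refs=E, marked=A C
Mark E: refs=C, marked=A C E
Unmarked (collected): B D F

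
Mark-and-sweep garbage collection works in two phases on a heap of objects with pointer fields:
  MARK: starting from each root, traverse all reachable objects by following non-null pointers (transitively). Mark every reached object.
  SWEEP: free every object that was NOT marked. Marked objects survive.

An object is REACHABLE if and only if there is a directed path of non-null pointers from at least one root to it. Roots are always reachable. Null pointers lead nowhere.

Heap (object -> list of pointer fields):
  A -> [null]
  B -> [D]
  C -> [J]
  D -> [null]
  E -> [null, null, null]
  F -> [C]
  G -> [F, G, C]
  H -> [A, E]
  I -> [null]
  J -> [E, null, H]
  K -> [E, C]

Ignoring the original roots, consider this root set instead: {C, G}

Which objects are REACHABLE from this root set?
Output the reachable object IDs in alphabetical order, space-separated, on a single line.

Answer: A C E F G H J

Derivation:
Roots: C G
Mark C: refs=J, marked=C
Mark G: refs=F G C, marked=C G
Mark J: refs=E null H, marked=C G J
Mark F: refs=C, marked=C F G J
Mark E: refs=null null null, marked=C E F G J
Mark H: refs=A E, marked=C E F G H J
Mark A: refs=null, marked=A C E F G H J
Unmarked (collected): B D I K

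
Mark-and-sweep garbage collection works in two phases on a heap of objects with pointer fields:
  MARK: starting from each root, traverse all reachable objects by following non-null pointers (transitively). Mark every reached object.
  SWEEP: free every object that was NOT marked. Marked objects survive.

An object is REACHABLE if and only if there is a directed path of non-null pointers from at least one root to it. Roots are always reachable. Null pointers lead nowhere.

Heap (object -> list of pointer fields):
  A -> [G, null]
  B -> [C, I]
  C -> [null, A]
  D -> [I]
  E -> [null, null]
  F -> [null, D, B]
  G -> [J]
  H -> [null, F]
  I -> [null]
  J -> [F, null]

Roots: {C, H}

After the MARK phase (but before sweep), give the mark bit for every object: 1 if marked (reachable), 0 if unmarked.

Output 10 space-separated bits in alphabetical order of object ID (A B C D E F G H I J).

Answer: 1 1 1 1 0 1 1 1 1 1

Derivation:
Roots: C H
Mark C: refs=null A, marked=C
Mark H: refs=null F, marked=C H
Mark A: refs=G null, marked=A C H
Mark F: refs=null D B, marked=A C F H
Mark G: refs=J, marked=A C F G H
Mark D: refs=I, marked=A C D F G H
Mark B: refs=C I, marked=A B C D F G H
Mark J: refs=F null, marked=A B C D F G H J
Mark I: refs=null, marked=A B C D F G H I J
Unmarked (collected): E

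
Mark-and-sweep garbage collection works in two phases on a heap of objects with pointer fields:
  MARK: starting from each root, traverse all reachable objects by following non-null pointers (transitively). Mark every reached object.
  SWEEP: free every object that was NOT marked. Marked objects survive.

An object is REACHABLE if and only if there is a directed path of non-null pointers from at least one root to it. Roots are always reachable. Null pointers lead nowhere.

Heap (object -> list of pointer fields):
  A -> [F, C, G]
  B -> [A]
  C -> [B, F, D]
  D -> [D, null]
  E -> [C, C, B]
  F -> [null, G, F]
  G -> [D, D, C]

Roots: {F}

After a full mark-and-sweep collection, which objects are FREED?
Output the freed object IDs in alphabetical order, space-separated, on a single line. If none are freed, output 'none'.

Answer: E

Derivation:
Roots: F
Mark F: refs=null G F, marked=F
Mark G: refs=D D C, marked=F G
Mark D: refs=D null, marked=D F G
Mark C: refs=B F D, marked=C D F G
Mark B: refs=A, marked=B C D F G
Mark A: refs=F C G, marked=A B C D F G
Unmarked (collected): E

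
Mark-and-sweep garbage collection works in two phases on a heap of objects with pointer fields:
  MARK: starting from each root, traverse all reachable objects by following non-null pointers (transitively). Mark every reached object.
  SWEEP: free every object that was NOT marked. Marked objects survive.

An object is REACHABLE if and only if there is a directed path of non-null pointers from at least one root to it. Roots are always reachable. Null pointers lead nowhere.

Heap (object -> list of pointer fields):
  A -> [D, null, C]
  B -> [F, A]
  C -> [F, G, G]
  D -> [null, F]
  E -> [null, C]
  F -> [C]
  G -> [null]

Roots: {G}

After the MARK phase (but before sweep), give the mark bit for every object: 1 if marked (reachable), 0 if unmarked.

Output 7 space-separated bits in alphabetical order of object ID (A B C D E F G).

Answer: 0 0 0 0 0 0 1

Derivation:
Roots: G
Mark G: refs=null, marked=G
Unmarked (collected): A B C D E F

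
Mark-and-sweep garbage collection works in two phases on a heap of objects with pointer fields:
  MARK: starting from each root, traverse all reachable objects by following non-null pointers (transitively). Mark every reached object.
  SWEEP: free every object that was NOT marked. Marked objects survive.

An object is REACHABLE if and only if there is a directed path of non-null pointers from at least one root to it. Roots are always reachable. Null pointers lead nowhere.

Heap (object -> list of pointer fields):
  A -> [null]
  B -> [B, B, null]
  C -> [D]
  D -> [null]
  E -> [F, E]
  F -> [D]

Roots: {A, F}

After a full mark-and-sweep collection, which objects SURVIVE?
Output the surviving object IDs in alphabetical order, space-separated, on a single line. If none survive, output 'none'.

Roots: A F
Mark A: refs=null, marked=A
Mark F: refs=D, marked=A F
Mark D: refs=null, marked=A D F
Unmarked (collected): B C E

Answer: A D F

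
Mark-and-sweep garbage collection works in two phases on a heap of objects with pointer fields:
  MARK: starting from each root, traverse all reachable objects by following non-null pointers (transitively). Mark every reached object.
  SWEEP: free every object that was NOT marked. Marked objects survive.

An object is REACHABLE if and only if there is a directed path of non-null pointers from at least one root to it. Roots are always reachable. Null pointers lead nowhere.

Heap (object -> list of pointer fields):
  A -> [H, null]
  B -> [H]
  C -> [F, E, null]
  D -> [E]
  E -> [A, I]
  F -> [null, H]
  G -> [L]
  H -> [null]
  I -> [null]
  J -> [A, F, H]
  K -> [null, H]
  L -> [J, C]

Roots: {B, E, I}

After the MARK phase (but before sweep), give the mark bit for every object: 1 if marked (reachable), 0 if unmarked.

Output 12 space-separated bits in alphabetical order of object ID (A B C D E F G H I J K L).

Answer: 1 1 0 0 1 0 0 1 1 0 0 0

Derivation:
Roots: B E I
Mark B: refs=H, marked=B
Mark E: refs=A I, marked=B E
Mark I: refs=null, marked=B E I
Mark H: refs=null, marked=B E H I
Mark A: refs=H null, marked=A B E H I
Unmarked (collected): C D F G J K L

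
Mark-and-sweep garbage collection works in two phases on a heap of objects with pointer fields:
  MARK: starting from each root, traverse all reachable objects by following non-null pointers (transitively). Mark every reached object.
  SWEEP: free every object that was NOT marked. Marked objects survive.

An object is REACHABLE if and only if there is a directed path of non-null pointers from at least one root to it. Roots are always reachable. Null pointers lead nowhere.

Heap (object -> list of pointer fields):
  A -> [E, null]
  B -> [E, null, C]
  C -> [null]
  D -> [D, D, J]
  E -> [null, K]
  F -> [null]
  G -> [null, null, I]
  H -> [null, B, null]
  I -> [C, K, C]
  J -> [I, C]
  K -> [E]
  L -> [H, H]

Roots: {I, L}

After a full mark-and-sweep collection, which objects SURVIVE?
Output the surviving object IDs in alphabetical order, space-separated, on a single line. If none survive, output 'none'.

Answer: B C E H I K L

Derivation:
Roots: I L
Mark I: refs=C K C, marked=I
Mark L: refs=H H, marked=I L
Mark C: refs=null, marked=C I L
Mark K: refs=E, marked=C I K L
Mark H: refs=null B null, marked=C H I K L
Mark E: refs=null K, marked=C E H I K L
Mark B: refs=E null C, marked=B C E H I K L
Unmarked (collected): A D F G J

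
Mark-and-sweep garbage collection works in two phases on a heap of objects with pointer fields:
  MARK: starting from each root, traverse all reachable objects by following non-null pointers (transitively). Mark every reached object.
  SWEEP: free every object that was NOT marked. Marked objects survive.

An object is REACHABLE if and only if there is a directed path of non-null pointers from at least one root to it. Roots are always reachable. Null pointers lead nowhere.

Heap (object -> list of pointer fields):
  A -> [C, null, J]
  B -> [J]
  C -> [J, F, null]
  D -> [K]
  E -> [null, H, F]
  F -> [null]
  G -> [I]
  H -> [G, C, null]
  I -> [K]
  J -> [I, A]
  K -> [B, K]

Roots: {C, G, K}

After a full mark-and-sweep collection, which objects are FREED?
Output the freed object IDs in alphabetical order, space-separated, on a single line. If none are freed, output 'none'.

Roots: C G K
Mark C: refs=J F null, marked=C
Mark G: refs=I, marked=C G
Mark K: refs=B K, marked=C G K
Mark J: refs=I A, marked=C G J K
Mark F: refs=null, marked=C F G J K
Mark I: refs=K, marked=C F G I J K
Mark B: refs=J, marked=B C F G I J K
Mark A: refs=C null J, marked=A B C F G I J K
Unmarked (collected): D E H

Answer: D E H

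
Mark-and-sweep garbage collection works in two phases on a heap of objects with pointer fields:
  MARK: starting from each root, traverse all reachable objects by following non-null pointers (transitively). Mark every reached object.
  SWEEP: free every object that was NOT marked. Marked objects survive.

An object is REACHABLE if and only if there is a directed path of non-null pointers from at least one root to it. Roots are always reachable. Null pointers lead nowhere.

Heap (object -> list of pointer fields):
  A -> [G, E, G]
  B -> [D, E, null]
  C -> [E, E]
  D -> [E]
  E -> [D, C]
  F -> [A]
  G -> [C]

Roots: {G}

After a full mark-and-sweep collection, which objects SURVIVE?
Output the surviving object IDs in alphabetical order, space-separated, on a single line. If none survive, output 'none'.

Roots: G
Mark G: refs=C, marked=G
Mark C: refs=E E, marked=C G
Mark E: refs=D C, marked=C E G
Mark D: refs=E, marked=C D E G
Unmarked (collected): A B F

Answer: C D E G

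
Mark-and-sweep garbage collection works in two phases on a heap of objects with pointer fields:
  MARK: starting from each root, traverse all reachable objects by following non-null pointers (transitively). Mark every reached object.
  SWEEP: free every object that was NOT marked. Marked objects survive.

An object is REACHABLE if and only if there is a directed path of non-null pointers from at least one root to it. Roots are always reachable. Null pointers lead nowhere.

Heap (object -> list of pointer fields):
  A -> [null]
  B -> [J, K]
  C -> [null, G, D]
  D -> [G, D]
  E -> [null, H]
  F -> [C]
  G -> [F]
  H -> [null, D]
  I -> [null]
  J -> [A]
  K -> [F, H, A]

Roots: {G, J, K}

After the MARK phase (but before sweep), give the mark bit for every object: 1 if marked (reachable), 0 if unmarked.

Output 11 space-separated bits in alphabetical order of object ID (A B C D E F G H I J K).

Answer: 1 0 1 1 0 1 1 1 0 1 1

Derivation:
Roots: G J K
Mark G: refs=F, marked=G
Mark J: refs=A, marked=G J
Mark K: refs=F H A, marked=G J K
Mark F: refs=C, marked=F G J K
Mark A: refs=null, marked=A F G J K
Mark H: refs=null D, marked=A F G H J K
Mark C: refs=null G D, marked=A C F G H J K
Mark D: refs=G D, marked=A C D F G H J K
Unmarked (collected): B E I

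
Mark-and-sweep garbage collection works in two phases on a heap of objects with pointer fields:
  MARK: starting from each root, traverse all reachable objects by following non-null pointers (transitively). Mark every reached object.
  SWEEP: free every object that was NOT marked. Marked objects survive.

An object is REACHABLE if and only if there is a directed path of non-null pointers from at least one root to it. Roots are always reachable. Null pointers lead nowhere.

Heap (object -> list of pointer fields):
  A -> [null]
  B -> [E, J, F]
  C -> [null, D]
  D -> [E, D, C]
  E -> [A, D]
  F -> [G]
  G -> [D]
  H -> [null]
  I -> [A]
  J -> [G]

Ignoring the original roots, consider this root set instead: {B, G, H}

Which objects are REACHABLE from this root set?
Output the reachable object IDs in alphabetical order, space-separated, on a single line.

Answer: A B C D E F G H J

Derivation:
Roots: B G H
Mark B: refs=E J F, marked=B
Mark G: refs=D, marked=B G
Mark H: refs=null, marked=B G H
Mark E: refs=A D, marked=B E G H
Mark J: refs=G, marked=B E G H J
Mark F: refs=G, marked=B E F G H J
Mark D: refs=E D C, marked=B D E F G H J
Mark A: refs=null, marked=A B D E F G H J
Mark C: refs=null D, marked=A B C D E F G H J
Unmarked (collected): I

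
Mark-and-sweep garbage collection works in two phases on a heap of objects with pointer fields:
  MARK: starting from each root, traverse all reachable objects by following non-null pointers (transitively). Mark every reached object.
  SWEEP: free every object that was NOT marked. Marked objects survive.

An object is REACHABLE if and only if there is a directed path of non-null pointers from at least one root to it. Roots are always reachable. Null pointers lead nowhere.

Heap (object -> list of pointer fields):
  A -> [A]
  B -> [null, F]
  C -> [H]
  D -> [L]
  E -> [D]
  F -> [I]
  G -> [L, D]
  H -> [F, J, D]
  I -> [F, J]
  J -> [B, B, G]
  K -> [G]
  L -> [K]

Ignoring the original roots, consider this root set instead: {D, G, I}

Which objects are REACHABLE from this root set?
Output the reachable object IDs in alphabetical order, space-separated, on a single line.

Answer: B D F G I J K L

Derivation:
Roots: D G I
Mark D: refs=L, marked=D
Mark G: refs=L D, marked=D G
Mark I: refs=F J, marked=D G I
Mark L: refs=K, marked=D G I L
Mark F: refs=I, marked=D F G I L
Mark J: refs=B B G, marked=D F G I J L
Mark K: refs=G, marked=D F G I J K L
Mark B: refs=null F, marked=B D F G I J K L
Unmarked (collected): A C E H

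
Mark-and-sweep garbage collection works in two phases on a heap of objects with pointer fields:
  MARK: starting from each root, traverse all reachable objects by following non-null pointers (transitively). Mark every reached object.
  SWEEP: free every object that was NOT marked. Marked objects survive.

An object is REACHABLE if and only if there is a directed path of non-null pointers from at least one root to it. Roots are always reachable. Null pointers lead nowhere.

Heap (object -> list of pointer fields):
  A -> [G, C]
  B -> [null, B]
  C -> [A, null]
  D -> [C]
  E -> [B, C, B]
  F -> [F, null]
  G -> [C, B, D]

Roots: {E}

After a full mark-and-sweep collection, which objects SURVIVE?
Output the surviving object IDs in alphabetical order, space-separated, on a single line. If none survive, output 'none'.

Roots: E
Mark E: refs=B C B, marked=E
Mark B: refs=null B, marked=B E
Mark C: refs=A null, marked=B C E
Mark A: refs=G C, marked=A B C E
Mark G: refs=C B D, marked=A B C E G
Mark D: refs=C, marked=A B C D E G
Unmarked (collected): F

Answer: A B C D E G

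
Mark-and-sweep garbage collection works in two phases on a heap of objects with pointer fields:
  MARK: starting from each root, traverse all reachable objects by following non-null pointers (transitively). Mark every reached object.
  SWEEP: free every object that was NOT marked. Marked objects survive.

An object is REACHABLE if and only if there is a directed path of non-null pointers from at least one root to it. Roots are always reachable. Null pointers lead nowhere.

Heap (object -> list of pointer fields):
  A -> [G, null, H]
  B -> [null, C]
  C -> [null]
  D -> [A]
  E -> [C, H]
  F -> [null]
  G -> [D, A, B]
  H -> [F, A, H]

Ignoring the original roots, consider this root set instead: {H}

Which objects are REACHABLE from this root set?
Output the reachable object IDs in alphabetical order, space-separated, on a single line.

Roots: H
Mark H: refs=F A H, marked=H
Mark F: refs=null, marked=F H
Mark A: refs=G null H, marked=A F H
Mark G: refs=D A B, marked=A F G H
Mark D: refs=A, marked=A D F G H
Mark B: refs=null C, marked=A B D F G H
Mark C: refs=null, marked=A B C D F G H
Unmarked (collected): E

Answer: A B C D F G H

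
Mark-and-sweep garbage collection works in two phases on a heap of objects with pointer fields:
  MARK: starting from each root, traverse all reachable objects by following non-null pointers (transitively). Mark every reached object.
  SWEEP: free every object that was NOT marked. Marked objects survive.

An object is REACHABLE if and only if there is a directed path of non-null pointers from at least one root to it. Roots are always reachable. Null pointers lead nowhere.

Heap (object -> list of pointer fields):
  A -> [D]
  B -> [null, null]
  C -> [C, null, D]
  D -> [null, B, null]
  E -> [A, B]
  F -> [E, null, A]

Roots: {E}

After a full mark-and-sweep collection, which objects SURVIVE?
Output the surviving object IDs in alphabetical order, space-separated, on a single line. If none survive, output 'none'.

Roots: E
Mark E: refs=A B, marked=E
Mark A: refs=D, marked=A E
Mark B: refs=null null, marked=A B E
Mark D: refs=null B null, marked=A B D E
Unmarked (collected): C F

Answer: A B D E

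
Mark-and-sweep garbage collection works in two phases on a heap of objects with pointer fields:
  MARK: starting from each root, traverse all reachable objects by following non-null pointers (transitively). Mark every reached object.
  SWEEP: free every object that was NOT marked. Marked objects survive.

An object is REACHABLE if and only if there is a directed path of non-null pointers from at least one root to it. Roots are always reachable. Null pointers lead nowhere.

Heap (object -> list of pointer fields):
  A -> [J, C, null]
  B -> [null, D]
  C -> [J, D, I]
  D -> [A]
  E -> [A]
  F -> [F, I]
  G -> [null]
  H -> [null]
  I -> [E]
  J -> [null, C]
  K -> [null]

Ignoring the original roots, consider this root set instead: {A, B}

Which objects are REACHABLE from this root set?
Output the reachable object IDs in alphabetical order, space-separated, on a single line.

Roots: A B
Mark A: refs=J C null, marked=A
Mark B: refs=null D, marked=A B
Mark J: refs=null C, marked=A B J
Mark C: refs=J D I, marked=A B C J
Mark D: refs=A, marked=A B C D J
Mark I: refs=E, marked=A B C D I J
Mark E: refs=A, marked=A B C D E I J
Unmarked (collected): F G H K

Answer: A B C D E I J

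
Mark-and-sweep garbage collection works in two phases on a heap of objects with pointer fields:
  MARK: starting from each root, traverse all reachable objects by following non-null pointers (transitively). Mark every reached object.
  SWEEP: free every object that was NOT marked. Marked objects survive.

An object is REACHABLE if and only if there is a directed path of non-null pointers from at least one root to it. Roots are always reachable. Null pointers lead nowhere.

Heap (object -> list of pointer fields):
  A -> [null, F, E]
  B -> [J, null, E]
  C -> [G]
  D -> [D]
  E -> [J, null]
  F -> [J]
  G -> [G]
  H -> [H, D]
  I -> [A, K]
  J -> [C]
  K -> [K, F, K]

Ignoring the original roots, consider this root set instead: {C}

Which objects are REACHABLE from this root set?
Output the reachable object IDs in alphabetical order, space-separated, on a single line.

Roots: C
Mark C: refs=G, marked=C
Mark G: refs=G, marked=C G
Unmarked (collected): A B D E F H I J K

Answer: C G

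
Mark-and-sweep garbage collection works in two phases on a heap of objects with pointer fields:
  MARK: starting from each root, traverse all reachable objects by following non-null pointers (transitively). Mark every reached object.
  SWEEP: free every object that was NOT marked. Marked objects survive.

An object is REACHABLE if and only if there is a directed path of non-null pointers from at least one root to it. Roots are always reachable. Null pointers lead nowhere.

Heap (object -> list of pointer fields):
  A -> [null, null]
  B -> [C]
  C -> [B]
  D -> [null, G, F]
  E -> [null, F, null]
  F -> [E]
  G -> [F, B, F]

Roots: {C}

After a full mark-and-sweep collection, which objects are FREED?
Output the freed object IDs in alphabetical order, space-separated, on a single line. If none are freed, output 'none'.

Roots: C
Mark C: refs=B, marked=C
Mark B: refs=C, marked=B C
Unmarked (collected): A D E F G

Answer: A D E F G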